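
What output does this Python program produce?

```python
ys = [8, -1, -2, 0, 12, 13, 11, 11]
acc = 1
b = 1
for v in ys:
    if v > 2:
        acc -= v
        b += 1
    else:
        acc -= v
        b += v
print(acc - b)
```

-54

v=8: >2, acc = 1-8 = -7; b=2
v=-1: not >2, acc = (-7)-(-1) = -6; b=1
v=-2: not >2, acc = (-6)-(-2) = -4; b=-1
v=0: not >2, acc = (-4)-0 = -4; b=-1
v=12: >2, acc = (-4)-12 = -16; b=0
v=13: >2, acc = (-16)-13 = -29; b=1
v=11: >2, acc = (-29)-11 = -40; b=2
v=11: >2, acc = (-40)-11 = -51; b=3
acc-b = (-51)-3 = -54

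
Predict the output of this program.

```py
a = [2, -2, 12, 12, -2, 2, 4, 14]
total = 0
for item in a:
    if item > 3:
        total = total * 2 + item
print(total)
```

166

item=2: not >3
item=-2: not >3
item=12: >3, total = 0*2+12 = 12
item=12: >3, total = 12*2+12 = 36
item=-2: not >3
item=2: not >3
item=4: >3, total = 36*2+4 = 76
item=14: >3, total = 76*2+14 = 166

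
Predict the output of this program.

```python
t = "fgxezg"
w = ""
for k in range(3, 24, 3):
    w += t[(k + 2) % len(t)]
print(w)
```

gxgxgxg

k=3: add t[5]='g' → 'g'
k=6: add t[2]='x' → 'gx'
k=9: add t[5]='g' → 'gxg'
k=12: add t[2]='x' → 'gxgx'
k=15: add t[5]='g' → 'gxgxg'
k=18: add t[2]='x' → 'gxgxgx'
k=21: add t[5]='g' → 'gxgxgxg'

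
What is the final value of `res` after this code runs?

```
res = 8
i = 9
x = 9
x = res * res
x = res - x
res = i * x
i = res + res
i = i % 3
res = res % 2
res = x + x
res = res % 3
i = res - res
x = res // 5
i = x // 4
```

x = 8*8 = 64
x = 8-64 = -56
res = 9*(-56) = -504
i = (-504)+(-504) = -1008
i = (-1008)%3 = 0
res = (-504)%2 = 0
res = (-56)+(-56) = -112
res = (-112)%3 = 2
i = 2-2 = 0
x = 2//5 = 0
i = 0//4 = 0

2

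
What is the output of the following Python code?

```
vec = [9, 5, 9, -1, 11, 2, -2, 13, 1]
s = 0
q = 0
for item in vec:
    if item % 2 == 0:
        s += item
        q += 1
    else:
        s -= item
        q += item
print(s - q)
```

item=9: not even, s = 0-9 = -9; q=9
item=5: not even, s = (-9)-5 = -14; q=14
item=9: not even, s = (-14)-9 = -23; q=23
item=-1: not even, s = (-23)-(-1) = -22; q=22
item=11: not even, s = (-22)-11 = -33; q=33
item=2: even, s = (-33)+2 = -31; q=34
item=-2: even, s = (-31)+(-2) = -33; q=35
item=13: not even, s = (-33)-13 = -46; q=48
item=1: not even, s = (-46)-1 = -47; q=49
s-q = (-47)-49 = -96

-96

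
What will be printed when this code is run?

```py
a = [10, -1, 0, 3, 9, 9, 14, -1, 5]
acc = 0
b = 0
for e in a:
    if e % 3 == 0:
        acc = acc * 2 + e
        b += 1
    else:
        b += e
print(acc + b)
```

70

e=10: not %3==0; b=10
e=-1: not %3==0; b=9
e=0: %3==0, acc = 0*2+0 = 0; b=10
e=3: %3==0, acc = 0*2+3 = 3; b=11
e=9: %3==0, acc = 3*2+9 = 15; b=12
e=9: %3==0, acc = 15*2+9 = 39; b=13
e=14: not %3==0; b=27
e=-1: not %3==0; b=26
e=5: not %3==0; b=31
acc+b = 39+31 = 70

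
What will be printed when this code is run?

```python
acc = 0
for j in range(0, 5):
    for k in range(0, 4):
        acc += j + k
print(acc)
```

70

j=0,k=0: acc = 0+0 = 0
j=0,k=1: acc = 0+1 = 1
j=0,k=2: acc = 1+2 = 3
j=0,k=3: acc = 3+3 = 6
j=1,k=0: acc = 6+1 = 7
j=1,k=1: acc = 7+2 = 9
j=1,k=2: acc = 9+3 = 12
j=1,k=3: acc = 12+4 = 16
j=2,k=0: acc = 16+2 = 18
j=2,k=1: acc = 18+3 = 21
j=2,k=2: acc = 21+4 = 25
j=2,k=3: acc = 25+5 = 30
j=3,k=0: acc = 30+3 = 33
j=3,k=1: acc = 33+4 = 37
j=3,k=2: acc = 37+5 = 42
j=3,k=3: acc = 42+6 = 48
j=4,k=0: acc = 48+4 = 52
j=4,k=1: acc = 52+5 = 57
j=4,k=2: acc = 57+6 = 63
j=4,k=3: acc = 63+7 = 70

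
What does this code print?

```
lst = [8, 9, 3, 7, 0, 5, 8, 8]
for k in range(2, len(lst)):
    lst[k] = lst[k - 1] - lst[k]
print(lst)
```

k=2: lst[2] = 9-3 = 6 → [8, 9, 6, 7, 0, 5, 8, 8]
k=3: lst[3] = 6-7 = -1 → [8, 9, 6, -1, 0, 5, 8, 8]
k=4: lst[4] = (-1)-0 = -1 → [8, 9, 6, -1, -1, 5, 8, 8]
k=5: lst[5] = (-1)-5 = -6 → [8, 9, 6, -1, -1, -6, 8, 8]
k=6: lst[6] = (-6)-8 = -14 → [8, 9, 6, -1, -1, -6, -14, 8]
k=7: lst[7] = (-14)-8 = -22 → [8, 9, 6, -1, -1, -6, -14, -22]

[8, 9, 6, -1, -1, -6, -14, -22]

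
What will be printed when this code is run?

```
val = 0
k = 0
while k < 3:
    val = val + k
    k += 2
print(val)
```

2

k=0: val = 0+0 = 0
k=2: val = 0+2 = 2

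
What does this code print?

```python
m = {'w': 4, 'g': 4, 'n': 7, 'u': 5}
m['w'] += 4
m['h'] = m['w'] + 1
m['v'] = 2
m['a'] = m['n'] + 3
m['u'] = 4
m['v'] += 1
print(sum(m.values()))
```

m['w'] = 4+4 = 8 → {'w': 8, 'g': 4, 'n': 7, 'u': 5}
m['h'] = m['w']+1 = 9 → {'w': 8, 'g': 4, 'n': 7, 'u': 5, 'h': 9}
m['v'] = 2 → {'w': 8, 'g': 4, 'n': 7, 'u': 5, 'h': 9, 'v': 2}
m['a'] = m['n']+3 = 10 → {'w': 8, 'g': 4, 'n': 7, 'u': 5, 'h': 9, 'v': 2, 'a': 10}
m['u'] = 4 → {'w': 8, 'g': 4, 'n': 7, 'u': 4, 'h': 9, 'v': 2, 'a': 10}
m['v'] = 2+1 = 3 → {'w': 8, 'g': 4, 'n': 7, 'u': 4, 'h': 9, 'v': 3, 'a': 10}
sum of values = 45

45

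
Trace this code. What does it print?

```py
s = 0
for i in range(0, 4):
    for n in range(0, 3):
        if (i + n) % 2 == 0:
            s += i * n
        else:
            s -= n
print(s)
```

2

i=0,n=0: even sum, s = 0+0 = 0
i=0,n=1: odd sum, s = 0-1 = -1
i=0,n=2: even sum, s = (-1)+0 = -1
i=1,n=0: odd sum, s = (-1)-0 = -1
i=1,n=1: even sum, s = (-1)+1 = 0
i=1,n=2: odd sum, s = 0-2 = -2
i=2,n=0: even sum, s = (-2)+0 = -2
i=2,n=1: odd sum, s = (-2)-1 = -3
i=2,n=2: even sum, s = (-3)+4 = 1
i=3,n=0: odd sum, s = 1-0 = 1
i=3,n=1: even sum, s = 1+3 = 4
i=3,n=2: odd sum, s = 4-2 = 2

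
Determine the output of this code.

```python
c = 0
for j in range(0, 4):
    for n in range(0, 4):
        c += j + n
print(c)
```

48

j=0,n=0: c = 0+0 = 0
j=0,n=1: c = 0+1 = 1
j=0,n=2: c = 1+2 = 3
j=0,n=3: c = 3+3 = 6
j=1,n=0: c = 6+1 = 7
j=1,n=1: c = 7+2 = 9
j=1,n=2: c = 9+3 = 12
j=1,n=3: c = 12+4 = 16
j=2,n=0: c = 16+2 = 18
j=2,n=1: c = 18+3 = 21
j=2,n=2: c = 21+4 = 25
j=2,n=3: c = 25+5 = 30
j=3,n=0: c = 30+3 = 33
j=3,n=1: c = 33+4 = 37
j=3,n=2: c = 37+5 = 42
j=3,n=3: c = 42+6 = 48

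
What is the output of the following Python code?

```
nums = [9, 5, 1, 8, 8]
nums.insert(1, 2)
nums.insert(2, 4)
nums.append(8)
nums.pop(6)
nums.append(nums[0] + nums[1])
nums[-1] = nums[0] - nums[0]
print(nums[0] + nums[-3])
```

insert 2 at 1 → [9, 2, 5, 1, 8, 8]
insert 4 at 2 → [9, 2, 4, 5, 1, 8, 8]
append 8 → [9, 2, 4, 5, 1, 8, 8, 8]
pop(6) removes 8 → [9, 2, 4, 5, 1, 8, 8]
append nums[0]+nums[1] = 9+2 = 11 → [9, 2, 4, 5, 1, 8, 8, 11]
nums[-1] = nums[0]-nums[0] = 9-9 = 0 → [9, 2, 4, 5, 1, 8, 8, 0]
nums[0]+nums[-3] = 9+8 = 17

17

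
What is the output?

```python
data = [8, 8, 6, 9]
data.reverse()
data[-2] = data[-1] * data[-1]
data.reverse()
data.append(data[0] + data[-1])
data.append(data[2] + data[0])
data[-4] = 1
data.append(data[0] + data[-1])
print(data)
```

reverse → [9, 6, 8, 8]
data[-2] = data[-1]*data[-1] = 8*8 = 64 → [9, 6, 64, 8]
reverse → [8, 64, 6, 9]
append data[0]+data[-1] = 8+9 = 17 → [8, 64, 6, 9, 17]
append data[2]+data[0] = 6+8 = 14 → [8, 64, 6, 9, 17, 14]
data[-4] = 1 → [8, 64, 1, 9, 17, 14]
append data[0]+data[-1] = 8+14 = 22 → [8, 64, 1, 9, 17, 14, 22]

[8, 64, 1, 9, 17, 14, 22]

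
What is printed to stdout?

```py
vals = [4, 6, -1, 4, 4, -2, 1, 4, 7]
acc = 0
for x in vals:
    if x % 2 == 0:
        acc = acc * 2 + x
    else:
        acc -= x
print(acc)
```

x=4: even, acc = 0*2+4 = 4
x=6: even, acc = 4*2+6 = 14
x=-1: not even, acc = 14-(-1) = 15
x=4: even, acc = 15*2+4 = 34
x=4: even, acc = 34*2+4 = 72
x=-2: even, acc = 72*2+(-2) = 142
x=1: not even, acc = 142-1 = 141
x=4: even, acc = 141*2+4 = 286
x=7: not even, acc = 286-7 = 279

279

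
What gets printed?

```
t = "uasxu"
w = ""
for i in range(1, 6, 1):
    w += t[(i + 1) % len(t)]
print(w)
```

i=1: add t[2]='s' → 's'
i=2: add t[3]='x' → 'sx'
i=3: add t[4]='u' → 'sxu'
i=4: add t[0]='u' → 'sxuu'
i=5: add t[1]='a' → 'sxuua'

sxuua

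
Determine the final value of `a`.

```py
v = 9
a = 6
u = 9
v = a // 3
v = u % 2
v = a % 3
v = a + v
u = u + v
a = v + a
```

v = 6//3 = 2
v = 9%2 = 1
v = 6%3 = 0
v = 6+0 = 6
u = 9+6 = 15
a = 6+6 = 12

12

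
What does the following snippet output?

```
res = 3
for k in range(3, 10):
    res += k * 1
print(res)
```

45

k=3: res = 3+3*1 = 6
k=4: res = 6+4*1 = 10
k=5: res = 10+5*1 = 15
k=6: res = 15+6*1 = 21
k=7: res = 21+7*1 = 28
k=8: res = 28+8*1 = 36
k=9: res = 36+9*1 = 45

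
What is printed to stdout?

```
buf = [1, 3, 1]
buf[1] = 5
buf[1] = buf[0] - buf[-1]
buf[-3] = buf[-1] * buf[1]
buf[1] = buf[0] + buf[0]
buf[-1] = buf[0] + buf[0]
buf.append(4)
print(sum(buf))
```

buf[1] = 5 → [1, 5, 1]
buf[1] = buf[0]-buf[-1] = 1-1 = 0 → [1, 0, 1]
buf[-3] = buf[-1]*buf[1] = 1*0 = 0 → [0, 0, 1]
buf[1] = buf[0]+buf[0] = 0+0 = 0 → [0, 0, 1]
buf[-1] = buf[0]+buf[0] = 0+0 = 0 → [0, 0, 0]
append 4 → [0, 0, 0, 4]
sum = 4

4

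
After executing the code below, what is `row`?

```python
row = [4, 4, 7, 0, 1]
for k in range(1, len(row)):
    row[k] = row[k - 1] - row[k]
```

[4, 0, -7, -7, -8]

k=1: row[1] = 4-4 = 0 → [4, 0, 7, 0, 1]
k=2: row[2] = 0-7 = -7 → [4, 0, -7, 0, 1]
k=3: row[3] = (-7)-0 = -7 → [4, 0, -7, -7, 1]
k=4: row[4] = (-7)-1 = -8 → [4, 0, -7, -7, -8]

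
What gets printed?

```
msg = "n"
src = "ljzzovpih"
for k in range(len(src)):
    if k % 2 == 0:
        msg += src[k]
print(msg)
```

k=0: add 'l' → 'nl'
k=1: skip
k=2: add 'z' → 'nlz'
k=3: skip
k=4: add 'o' → 'nlzo'
k=5: skip
k=6: add 'p' → 'nlzop'
k=7: skip
k=8: add 'h' → 'nlzoph'

nlzoph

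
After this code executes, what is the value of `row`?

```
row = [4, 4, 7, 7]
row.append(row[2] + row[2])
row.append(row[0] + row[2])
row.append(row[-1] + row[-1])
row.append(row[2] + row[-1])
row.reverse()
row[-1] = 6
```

[29, 22, 11, 14, 7, 7, 4, 6]

append row[2]+row[2] = 7+7 = 14 → [4, 4, 7, 7, 14]
append row[0]+row[2] = 4+7 = 11 → [4, 4, 7, 7, 14, 11]
append row[-1]+row[-1] = 11+11 = 22 → [4, 4, 7, 7, 14, 11, 22]
append row[2]+row[-1] = 7+22 = 29 → [4, 4, 7, 7, 14, 11, 22, 29]
reverse → [29, 22, 11, 14, 7, 7, 4, 4]
row[-1] = 6 → [29, 22, 11, 14, 7, 7, 4, 6]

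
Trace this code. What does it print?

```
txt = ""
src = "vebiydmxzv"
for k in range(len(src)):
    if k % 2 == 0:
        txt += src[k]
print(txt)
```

vbymz

k=0: add 'v' → 'v'
k=1: skip
k=2: add 'b' → 'vb'
k=3: skip
k=4: add 'y' → 'vby'
k=5: skip
k=6: add 'm' → 'vbym'
k=7: skip
k=8: add 'z' → 'vbymz'
k=9: skip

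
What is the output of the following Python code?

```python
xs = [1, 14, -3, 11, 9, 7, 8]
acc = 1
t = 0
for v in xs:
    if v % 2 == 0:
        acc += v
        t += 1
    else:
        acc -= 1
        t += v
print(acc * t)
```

486

v=1: not even, acc = 1-1 = 0; t=1
v=14: even, acc = 0+14 = 14; t=2
v=-3: not even, acc = 14-1 = 13; t=-1
v=11: not even, acc = 13-1 = 12; t=10
v=9: not even, acc = 12-1 = 11; t=19
v=7: not even, acc = 11-1 = 10; t=26
v=8: even, acc = 10+8 = 18; t=27
acc*t = 18*27 = 486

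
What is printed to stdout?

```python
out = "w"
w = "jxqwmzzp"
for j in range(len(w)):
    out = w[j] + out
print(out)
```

pzzmwqxjw

j=0: prepend 'j' → 'jw'
j=1: prepend 'x' → 'xjw'
j=2: prepend 'q' → 'qxjw'
j=3: prepend 'w' → 'wqxjw'
j=4: prepend 'm' → 'mwqxjw'
j=5: prepend 'z' → 'zmwqxjw'
j=6: prepend 'z' → 'zzmwqxjw'
j=7: prepend 'p' → 'pzzmwqxjw'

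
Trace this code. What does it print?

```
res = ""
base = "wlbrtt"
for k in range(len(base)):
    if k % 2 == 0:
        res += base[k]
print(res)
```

wbt

k=0: add 'w' → 'w'
k=1: skip
k=2: add 'b' → 'wb'
k=3: skip
k=4: add 't' → 'wbt'
k=5: skip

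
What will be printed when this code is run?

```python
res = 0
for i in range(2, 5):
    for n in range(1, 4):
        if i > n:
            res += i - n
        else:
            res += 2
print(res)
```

16

i=2,n=1: 2>1, res = 0+1 = 1
i=2,n=2: not 2>2, res = 1+2 = 3
i=2,n=3: not 2>3, res = 3+2 = 5
i=3,n=1: 3>1, res = 5+2 = 7
i=3,n=2: 3>2, res = 7+1 = 8
i=3,n=3: not 3>3, res = 8+2 = 10
i=4,n=1: 4>1, res = 10+3 = 13
i=4,n=2: 4>2, res = 13+2 = 15
i=4,n=3: 4>3, res = 15+1 = 16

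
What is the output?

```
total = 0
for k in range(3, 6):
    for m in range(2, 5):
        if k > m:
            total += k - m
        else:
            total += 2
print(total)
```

16

k=3,m=2: 3>2, total = 0+1 = 1
k=3,m=3: not 3>3, total = 1+2 = 3
k=3,m=4: not 3>4, total = 3+2 = 5
k=4,m=2: 4>2, total = 5+2 = 7
k=4,m=3: 4>3, total = 7+1 = 8
k=4,m=4: not 4>4, total = 8+2 = 10
k=5,m=2: 5>2, total = 10+3 = 13
k=5,m=3: 5>3, total = 13+2 = 15
k=5,m=4: 5>4, total = 15+1 = 16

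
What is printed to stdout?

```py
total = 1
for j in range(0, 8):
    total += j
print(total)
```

j=0: total = 1+0 = 1
j=1: total = 1+1 = 2
j=2: total = 2+2 = 4
j=3: total = 4+3 = 7
j=4: total = 7+4 = 11
j=5: total = 11+5 = 16
j=6: total = 16+6 = 22
j=7: total = 22+7 = 29

29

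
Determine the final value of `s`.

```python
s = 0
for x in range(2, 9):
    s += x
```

35

x=2: s = 0+2 = 2
x=3: s = 2+3 = 5
x=4: s = 5+4 = 9
x=5: s = 9+5 = 14
x=6: s = 14+6 = 20
x=7: s = 20+7 = 27
x=8: s = 27+8 = 35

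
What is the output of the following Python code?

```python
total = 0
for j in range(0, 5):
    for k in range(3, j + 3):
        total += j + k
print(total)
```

j=1,k=3: total = 0+4 = 4
j=2,k=3: total = 4+5 = 9
j=2,k=4: total = 9+6 = 15
j=3,k=3: total = 15+6 = 21
j=3,k=4: total = 21+7 = 28
j=3,k=5: total = 28+8 = 36
j=4,k=3: total = 36+7 = 43
j=4,k=4: total = 43+8 = 51
j=4,k=5: total = 51+9 = 60
j=4,k=6: total = 60+10 = 70

70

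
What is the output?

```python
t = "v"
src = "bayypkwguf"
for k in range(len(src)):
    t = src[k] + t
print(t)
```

k=0: prepend 'b' → 'bv'
k=1: prepend 'a' → 'abv'
k=2: prepend 'y' → 'yabv'
k=3: prepend 'y' → 'yyabv'
k=4: prepend 'p' → 'pyyabv'
k=5: prepend 'k' → 'kpyyabv'
k=6: prepend 'w' → 'wkpyyabv'
k=7: prepend 'g' → 'gwkpyyabv'
k=8: prepend 'u' → 'ugwkpyyabv'
k=9: prepend 'f' → 'fugwkpyyabv'

fugwkpyyabv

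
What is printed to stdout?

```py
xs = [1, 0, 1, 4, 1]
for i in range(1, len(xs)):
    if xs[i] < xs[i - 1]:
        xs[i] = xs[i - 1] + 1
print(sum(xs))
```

15

i=1: 0<1, xs[1] = 1+1 = 2 → [1, 2, 1, 4, 1]
i=2: 1<2, xs[2] = 2+1 = 3 → [1, 2, 3, 4, 1]
i=3: 4>=3, unchanged → [1, 2, 3, 4, 1]
i=4: 1<4, xs[4] = 4+1 = 5 → [1, 2, 3, 4, 5]
sum = 15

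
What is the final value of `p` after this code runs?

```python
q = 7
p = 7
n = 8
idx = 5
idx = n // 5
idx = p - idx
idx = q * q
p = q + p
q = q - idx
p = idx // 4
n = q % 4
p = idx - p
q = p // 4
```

37

idx = 8//5 = 1
idx = 7-1 = 6
idx = 7*7 = 49
p = 7+7 = 14
q = 7-49 = -42
p = 49//4 = 12
n = (-42)%4 = 2
p = 49-12 = 37
q = 37//4 = 9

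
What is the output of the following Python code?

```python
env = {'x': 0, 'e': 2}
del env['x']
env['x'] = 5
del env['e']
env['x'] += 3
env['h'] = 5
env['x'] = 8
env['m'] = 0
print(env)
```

{'x': 8, 'h': 5, 'm': 0}

del 'x' → {'e': 2}
env['x'] = 5 → {'e': 2, 'x': 5}
del 'e' → {'x': 5}
env['x'] = 5+3 = 8 → {'x': 8}
env['h'] = 5 → {'x': 8, 'h': 5}
env['x'] = 8 → {'x': 8, 'h': 5}
env['m'] = 0 → {'x': 8, 'h': 5, 'm': 0}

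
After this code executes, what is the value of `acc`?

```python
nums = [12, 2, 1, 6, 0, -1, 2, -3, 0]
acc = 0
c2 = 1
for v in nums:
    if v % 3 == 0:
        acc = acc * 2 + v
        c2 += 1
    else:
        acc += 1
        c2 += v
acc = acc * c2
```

2740

v=12: %3==0, acc = 0*2+12 = 12; c2=2
v=2: not %3==0, acc = 12+1 = 13; c2=4
v=1: not %3==0, acc = 13+1 = 14; c2=5
v=6: %3==0, acc = 14*2+6 = 34; c2=6
v=0: %3==0, acc = 34*2+0 = 68; c2=7
v=-1: not %3==0, acc = 68+1 = 69; c2=6
v=2: not %3==0, acc = 69+1 = 70; c2=8
v=-3: %3==0, acc = 70*2+(-3) = 137; c2=9
v=0: %3==0, acc = 137*2+0 = 274; c2=10
acc*c2 = 274*10 = 2740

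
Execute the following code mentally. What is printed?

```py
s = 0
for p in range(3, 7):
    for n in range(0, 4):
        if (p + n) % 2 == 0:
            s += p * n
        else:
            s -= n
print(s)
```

p=3,n=0: odd sum, s = 0-0 = 0
p=3,n=1: even sum, s = 0+3 = 3
p=3,n=2: odd sum, s = 3-2 = 1
p=3,n=3: even sum, s = 1+9 = 10
p=4,n=0: even sum, s = 10+0 = 10
p=4,n=1: odd sum, s = 10-1 = 9
p=4,n=2: even sum, s = 9+8 = 17
p=4,n=3: odd sum, s = 17-3 = 14
p=5,n=0: odd sum, s = 14-0 = 14
p=5,n=1: even sum, s = 14+5 = 19
p=5,n=2: odd sum, s = 19-2 = 17
p=5,n=3: even sum, s = 17+15 = 32
p=6,n=0: even sum, s = 32+0 = 32
p=6,n=1: odd sum, s = 32-1 = 31
p=6,n=2: even sum, s = 31+12 = 43
p=6,n=3: odd sum, s = 43-3 = 40

40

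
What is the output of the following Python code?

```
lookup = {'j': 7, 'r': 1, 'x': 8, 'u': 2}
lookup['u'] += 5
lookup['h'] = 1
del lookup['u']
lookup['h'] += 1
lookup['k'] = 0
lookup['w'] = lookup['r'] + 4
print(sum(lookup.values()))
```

lookup['u'] = 2+5 = 7 → {'j': 7, 'r': 1, 'x': 8, 'u': 7}
lookup['h'] = 1 → {'j': 7, 'r': 1, 'x': 8, 'u': 7, 'h': 1}
del 'u' → {'j': 7, 'r': 1, 'x': 8, 'h': 1}
lookup['h'] = 1+1 = 2 → {'j': 7, 'r': 1, 'x': 8, 'h': 2}
lookup['k'] = 0 → {'j': 7, 'r': 1, 'x': 8, 'h': 2, 'k': 0}
lookup['w'] = lookup['r']+4 = 5 → {'j': 7, 'r': 1, 'x': 8, 'h': 2, 'k': 0, 'w': 5}
sum of values = 23

23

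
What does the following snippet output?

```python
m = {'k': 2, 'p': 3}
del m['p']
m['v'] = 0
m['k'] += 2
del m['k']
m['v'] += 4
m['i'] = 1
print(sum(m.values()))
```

5

del 'p' → {'k': 2}
m['v'] = 0 → {'k': 2, 'v': 0}
m['k'] = 2+2 = 4 → {'k': 4, 'v': 0}
del 'k' → {'v': 0}
m['v'] = 0+4 = 4 → {'v': 4}
m['i'] = 1 → {'v': 4, 'i': 1}
sum of values = 5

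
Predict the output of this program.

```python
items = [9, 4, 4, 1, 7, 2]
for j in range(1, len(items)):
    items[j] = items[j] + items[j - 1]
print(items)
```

[9, 13, 17, 18, 25, 27]

j=1: items[1] = 4+9 = 13 → [9, 13, 4, 1, 7, 2]
j=2: items[2] = 4+13 = 17 → [9, 13, 17, 1, 7, 2]
j=3: items[3] = 1+17 = 18 → [9, 13, 17, 18, 7, 2]
j=4: items[4] = 7+18 = 25 → [9, 13, 17, 18, 25, 2]
j=5: items[5] = 2+25 = 27 → [9, 13, 17, 18, 25, 27]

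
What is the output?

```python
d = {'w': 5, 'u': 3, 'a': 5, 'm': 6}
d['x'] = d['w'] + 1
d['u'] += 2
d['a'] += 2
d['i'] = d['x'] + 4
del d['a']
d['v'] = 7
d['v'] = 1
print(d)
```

{'w': 5, 'u': 5, 'm': 6, 'x': 6, 'i': 10, 'v': 1}

d['x'] = d['w']+1 = 6 → {'w': 5, 'u': 3, 'a': 5, 'm': 6, 'x': 6}
d['u'] = 3+2 = 5 → {'w': 5, 'u': 5, 'a': 5, 'm': 6, 'x': 6}
d['a'] = 5+2 = 7 → {'w': 5, 'u': 5, 'a': 7, 'm': 6, 'x': 6}
d['i'] = d['x']+4 = 10 → {'w': 5, 'u': 5, 'a': 7, 'm': 6, 'x': 6, 'i': 10}
del 'a' → {'w': 5, 'u': 5, 'm': 6, 'x': 6, 'i': 10}
d['v'] = 7 → {'w': 5, 'u': 5, 'm': 6, 'x': 6, 'i': 10, 'v': 7}
d['v'] = 1 → {'w': 5, 'u': 5, 'm': 6, 'x': 6, 'i': 10, 'v': 1}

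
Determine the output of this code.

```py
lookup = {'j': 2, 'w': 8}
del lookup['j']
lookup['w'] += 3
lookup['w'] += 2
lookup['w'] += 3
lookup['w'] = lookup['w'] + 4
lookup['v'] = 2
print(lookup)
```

{'w': 20, 'v': 2}

del 'j' → {'w': 8}
lookup['w'] = 8+3 = 11 → {'w': 11}
lookup['w'] = 11+2 = 13 → {'w': 13}
lookup['w'] = 13+3 = 16 → {'w': 16}
lookup['w'] = lookup['w']+4 = 20 → {'w': 20}
lookup['v'] = 2 → {'w': 20, 'v': 2}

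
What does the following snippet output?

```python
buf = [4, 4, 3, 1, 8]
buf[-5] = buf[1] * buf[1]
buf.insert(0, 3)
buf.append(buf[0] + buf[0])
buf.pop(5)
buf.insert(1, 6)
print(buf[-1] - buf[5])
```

buf[-5] = buf[1]*buf[1] = 4*4 = 16 → [16, 4, 3, 1, 8]
insert 3 at 0 → [3, 16, 4, 3, 1, 8]
append buf[0]+buf[0] = 3+3 = 6 → [3, 16, 4, 3, 1, 8, 6]
pop(5) removes 8 → [3, 16, 4, 3, 1, 6]
insert 6 at 1 → [3, 6, 16, 4, 3, 1, 6]
buf[-1]-buf[5] = 6-1 = 5

5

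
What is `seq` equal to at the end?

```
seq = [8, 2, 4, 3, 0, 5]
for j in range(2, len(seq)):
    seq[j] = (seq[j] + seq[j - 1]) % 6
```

j=2: seq[2] = (4+2)%6 = 0 → [8, 2, 0, 3, 0, 5]
j=3: seq[3] = (3+0)%6 = 3 → [8, 2, 0, 3, 0, 5]
j=4: seq[4] = (0+3)%6 = 3 → [8, 2, 0, 3, 3, 5]
j=5: seq[5] = (5+3)%6 = 2 → [8, 2, 0, 3, 3, 2]

[8, 2, 0, 3, 3, 2]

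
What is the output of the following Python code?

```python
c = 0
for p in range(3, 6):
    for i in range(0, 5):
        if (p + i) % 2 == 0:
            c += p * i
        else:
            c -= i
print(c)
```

p=3,i=0: odd sum, c = 0-0 = 0
p=3,i=1: even sum, c = 0+3 = 3
p=3,i=2: odd sum, c = 3-2 = 1
p=3,i=3: even sum, c = 1+9 = 10
p=3,i=4: odd sum, c = 10-4 = 6
p=4,i=0: even sum, c = 6+0 = 6
p=4,i=1: odd sum, c = 6-1 = 5
p=4,i=2: even sum, c = 5+8 = 13
p=4,i=3: odd sum, c = 13-3 = 10
p=4,i=4: even sum, c = 10+16 = 26
p=5,i=0: odd sum, c = 26-0 = 26
p=5,i=1: even sum, c = 26+5 = 31
p=5,i=2: odd sum, c = 31-2 = 29
p=5,i=3: even sum, c = 29+15 = 44
p=5,i=4: odd sum, c = 44-4 = 40

40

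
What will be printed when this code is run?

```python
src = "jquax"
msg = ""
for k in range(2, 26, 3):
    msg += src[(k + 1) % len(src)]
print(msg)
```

aqxujaqx

k=2: add src[3]='a' → 'a'
k=5: add src[1]='q' → 'aq'
k=8: add src[4]='x' → 'aqx'
k=11: add src[2]='u' → 'aqxu'
k=14: add src[0]='j' → 'aqxuj'
k=17: add src[3]='a' → 'aqxuja'
k=20: add src[1]='q' → 'aqxujaq'
k=23: add src[4]='x' → 'aqxujaqx'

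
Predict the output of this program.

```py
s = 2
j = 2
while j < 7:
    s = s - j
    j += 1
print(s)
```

j=2: s = 2-2 = 0
j=3: s = 0-3 = -3
j=4: s = (-3)-4 = -7
j=5: s = (-7)-5 = -12
j=6: s = (-12)-6 = -18

-18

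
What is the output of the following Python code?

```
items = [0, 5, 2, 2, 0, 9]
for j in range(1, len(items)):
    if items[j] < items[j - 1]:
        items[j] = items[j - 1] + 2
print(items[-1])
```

j=1: 5>=0, unchanged → [0, 5, 2, 2, 0, 9]
j=2: 2<5, items[2] = 5+2 = 7 → [0, 5, 7, 2, 0, 9]
j=3: 2<7, items[3] = 7+2 = 9 → [0, 5, 7, 9, 0, 9]
j=4: 0<9, items[4] = 9+2 = 11 → [0, 5, 7, 9, 11, 9]
j=5: 9<11, items[5] = 11+2 = 13 → [0, 5, 7, 9, 11, 13]

13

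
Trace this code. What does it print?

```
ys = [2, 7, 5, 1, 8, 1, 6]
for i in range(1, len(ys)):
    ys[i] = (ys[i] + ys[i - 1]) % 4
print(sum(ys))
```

13

i=1: ys[1] = (7+2)%4 = 1 → [2, 1, 5, 1, 8, 1, 6]
i=2: ys[2] = (5+1)%4 = 2 → [2, 1, 2, 1, 8, 1, 6]
i=3: ys[3] = (1+2)%4 = 3 → [2, 1, 2, 3, 8, 1, 6]
i=4: ys[4] = (8+3)%4 = 3 → [2, 1, 2, 3, 3, 1, 6]
i=5: ys[5] = (1+3)%4 = 0 → [2, 1, 2, 3, 3, 0, 6]
i=6: ys[6] = (6+0)%4 = 2 → [2, 1, 2, 3, 3, 0, 2]
sum = 13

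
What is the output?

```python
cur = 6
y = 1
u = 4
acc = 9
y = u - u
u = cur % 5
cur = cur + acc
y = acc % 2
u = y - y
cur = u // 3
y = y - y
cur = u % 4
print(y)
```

y = 4-4 = 0
u = 6%5 = 1
cur = 6+9 = 15
y = 9%2 = 1
u = 1-1 = 0
cur = 0//3 = 0
y = 1-1 = 0
cur = 0%4 = 0

0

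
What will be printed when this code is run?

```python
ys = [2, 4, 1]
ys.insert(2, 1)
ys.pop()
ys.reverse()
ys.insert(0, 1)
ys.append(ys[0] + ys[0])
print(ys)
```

insert 1 at 2 → [2, 4, 1, 1]
pop() removes 1 → [2, 4, 1]
reverse → [1, 4, 2]
insert 1 at 0 → [1, 1, 4, 2]
append ys[0]+ys[0] = 1+1 = 2 → [1, 1, 4, 2, 2]

[1, 1, 4, 2, 2]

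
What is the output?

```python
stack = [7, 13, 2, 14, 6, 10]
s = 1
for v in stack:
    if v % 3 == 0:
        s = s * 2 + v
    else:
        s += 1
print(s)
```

v=7: not %3==0, s = 1+1 = 2
v=13: not %3==0, s = 2+1 = 3
v=2: not %3==0, s = 3+1 = 4
v=14: not %3==0, s = 4+1 = 5
v=6: %3==0, s = 5*2+6 = 16
v=10: not %3==0, s = 16+1 = 17

17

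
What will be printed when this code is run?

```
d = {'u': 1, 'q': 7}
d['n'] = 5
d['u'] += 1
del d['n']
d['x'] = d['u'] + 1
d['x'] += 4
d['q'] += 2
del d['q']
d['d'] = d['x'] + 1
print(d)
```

d['n'] = 5 → {'u': 1, 'q': 7, 'n': 5}
d['u'] = 1+1 = 2 → {'u': 2, 'q': 7, 'n': 5}
del 'n' → {'u': 2, 'q': 7}
d['x'] = d['u']+1 = 3 → {'u': 2, 'q': 7, 'x': 3}
d['x'] = 3+4 = 7 → {'u': 2, 'q': 7, 'x': 7}
d['q'] = 7+2 = 9 → {'u': 2, 'q': 9, 'x': 7}
del 'q' → {'u': 2, 'x': 7}
d['d'] = d['x']+1 = 8 → {'u': 2, 'x': 7, 'd': 8}

{'u': 2, 'x': 7, 'd': 8}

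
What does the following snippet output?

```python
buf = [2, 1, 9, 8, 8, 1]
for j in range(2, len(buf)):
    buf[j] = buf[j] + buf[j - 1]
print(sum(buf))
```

84

j=2: buf[2] = 9+1 = 10 → [2, 1, 10, 8, 8, 1]
j=3: buf[3] = 8+10 = 18 → [2, 1, 10, 18, 8, 1]
j=4: buf[4] = 8+18 = 26 → [2, 1, 10, 18, 26, 1]
j=5: buf[5] = 1+26 = 27 → [2, 1, 10, 18, 26, 27]
sum = 84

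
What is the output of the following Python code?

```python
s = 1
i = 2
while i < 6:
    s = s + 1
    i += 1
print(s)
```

i=2: s = 1+1 = 2
i=3: s = 2+1 = 3
i=4: s = 3+1 = 4
i=5: s = 4+1 = 5

5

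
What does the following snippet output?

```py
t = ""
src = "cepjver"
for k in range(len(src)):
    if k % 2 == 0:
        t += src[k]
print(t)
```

cpvr

k=0: add 'c' → 'c'
k=1: skip
k=2: add 'p' → 'cp'
k=3: skip
k=4: add 'v' → 'cpv'
k=5: skip
k=6: add 'r' → 'cpvr'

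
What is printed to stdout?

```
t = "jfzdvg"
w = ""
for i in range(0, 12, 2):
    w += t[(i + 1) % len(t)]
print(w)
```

i=0: add t[1]='f' → 'f'
i=2: add t[3]='d' → 'fd'
i=4: add t[5]='g' → 'fdg'
i=6: add t[1]='f' → 'fdgf'
i=8: add t[3]='d' → 'fdgfd'
i=10: add t[5]='g' → 'fdgfdg'

fdgfdg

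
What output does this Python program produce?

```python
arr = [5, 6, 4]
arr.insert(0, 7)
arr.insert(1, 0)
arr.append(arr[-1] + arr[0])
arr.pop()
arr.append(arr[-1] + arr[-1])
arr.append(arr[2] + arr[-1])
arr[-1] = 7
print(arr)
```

insert 7 at 0 → [7, 5, 6, 4]
insert 0 at 1 → [7, 0, 5, 6, 4]
append arr[-1]+arr[0] = 4+7 = 11 → [7, 0, 5, 6, 4, 11]
pop() removes 11 → [7, 0, 5, 6, 4]
append arr[-1]+arr[-1] = 4+4 = 8 → [7, 0, 5, 6, 4, 8]
append arr[2]+arr[-1] = 5+8 = 13 → [7, 0, 5, 6, 4, 8, 13]
arr[-1] = 7 → [7, 0, 5, 6, 4, 8, 7]

[7, 0, 5, 6, 4, 8, 7]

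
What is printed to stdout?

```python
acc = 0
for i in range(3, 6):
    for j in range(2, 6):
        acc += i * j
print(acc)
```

i=3,j=2: acc = 0+6 = 6
i=3,j=3: acc = 6+9 = 15
i=3,j=4: acc = 15+12 = 27
i=3,j=5: acc = 27+15 = 42
i=4,j=2: acc = 42+8 = 50
i=4,j=3: acc = 50+12 = 62
i=4,j=4: acc = 62+16 = 78
i=4,j=5: acc = 78+20 = 98
i=5,j=2: acc = 98+10 = 108
i=5,j=3: acc = 108+15 = 123
i=5,j=4: acc = 123+20 = 143
i=5,j=5: acc = 143+25 = 168

168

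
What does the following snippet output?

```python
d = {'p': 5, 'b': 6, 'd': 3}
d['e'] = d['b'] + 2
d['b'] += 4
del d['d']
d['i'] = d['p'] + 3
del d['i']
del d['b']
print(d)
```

{'p': 5, 'e': 8}

d['e'] = d['b']+2 = 8 → {'p': 5, 'b': 6, 'd': 3, 'e': 8}
d['b'] = 6+4 = 10 → {'p': 5, 'b': 10, 'd': 3, 'e': 8}
del 'd' → {'p': 5, 'b': 10, 'e': 8}
d['i'] = d['p']+3 = 8 → {'p': 5, 'b': 10, 'e': 8, 'i': 8}
del 'i' → {'p': 5, 'b': 10, 'e': 8}
del 'b' → {'p': 5, 'e': 8}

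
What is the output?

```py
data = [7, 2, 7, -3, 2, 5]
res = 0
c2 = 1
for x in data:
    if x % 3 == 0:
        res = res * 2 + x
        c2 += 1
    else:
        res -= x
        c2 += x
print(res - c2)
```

-67

x=7: not %3==0, res = 0-7 = -7; c2=8
x=2: not %3==0, res = (-7)-2 = -9; c2=10
x=7: not %3==0, res = (-9)-7 = -16; c2=17
x=-3: %3==0, res = (-16)*2+(-3) = -35; c2=18
x=2: not %3==0, res = (-35)-2 = -37; c2=20
x=5: not %3==0, res = (-37)-5 = -42; c2=25
res-c2 = (-42)-25 = -67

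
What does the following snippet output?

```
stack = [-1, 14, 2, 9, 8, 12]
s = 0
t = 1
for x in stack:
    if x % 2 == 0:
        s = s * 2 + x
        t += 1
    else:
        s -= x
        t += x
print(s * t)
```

x=-1: not even, s = 0-(-1) = 1; t=0
x=14: even, s = 1*2+14 = 16; t=1
x=2: even, s = 16*2+2 = 34; t=2
x=9: not even, s = 34-9 = 25; t=11
x=8: even, s = 25*2+8 = 58; t=12
x=12: even, s = 58*2+12 = 128; t=13
s*t = 128*13 = 1664

1664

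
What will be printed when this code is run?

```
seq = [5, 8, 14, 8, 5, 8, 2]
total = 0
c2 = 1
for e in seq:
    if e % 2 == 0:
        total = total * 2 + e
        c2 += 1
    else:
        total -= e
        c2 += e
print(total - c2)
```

e=5: not even, total = 0-5 = -5; c2=6
e=8: even, total = (-5)*2+8 = -2; c2=7
e=14: even, total = (-2)*2+14 = 10; c2=8
e=8: even, total = 10*2+8 = 28; c2=9
e=5: not even, total = 28-5 = 23; c2=14
e=8: even, total = 23*2+8 = 54; c2=15
e=2: even, total = 54*2+2 = 110; c2=16
total-c2 = 110-16 = 94

94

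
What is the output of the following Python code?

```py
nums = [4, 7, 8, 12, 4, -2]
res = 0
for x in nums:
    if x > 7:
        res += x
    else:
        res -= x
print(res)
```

7

x=4: not >7, res = 0-4 = -4
x=7: not >7, res = (-4)-7 = -11
x=8: >7, res = (-11)+8 = -3
x=12: >7, res = (-3)+12 = 9
x=4: not >7, res = 9-4 = 5
x=-2: not >7, res = 5-(-2) = 7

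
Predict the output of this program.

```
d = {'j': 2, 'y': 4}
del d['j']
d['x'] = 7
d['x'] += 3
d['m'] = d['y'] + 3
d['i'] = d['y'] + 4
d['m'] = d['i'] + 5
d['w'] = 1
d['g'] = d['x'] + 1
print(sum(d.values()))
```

47

del 'j' → {'y': 4}
d['x'] = 7 → {'y': 4, 'x': 7}
d['x'] = 7+3 = 10 → {'y': 4, 'x': 10}
d['m'] = d['y']+3 = 7 → {'y': 4, 'x': 10, 'm': 7}
d['i'] = d['y']+4 = 8 → {'y': 4, 'x': 10, 'm': 7, 'i': 8}
d['m'] = d['i']+5 = 13 → {'y': 4, 'x': 10, 'm': 13, 'i': 8}
d['w'] = 1 → {'y': 4, 'x': 10, 'm': 13, 'i': 8, 'w': 1}
d['g'] = d['x']+1 = 11 → {'y': 4, 'x': 10, 'm': 13, 'i': 8, 'w': 1, 'g': 11}
sum of values = 47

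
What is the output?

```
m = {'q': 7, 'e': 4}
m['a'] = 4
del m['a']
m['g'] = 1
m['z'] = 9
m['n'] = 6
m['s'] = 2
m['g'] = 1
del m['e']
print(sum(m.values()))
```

m['a'] = 4 → {'q': 7, 'e': 4, 'a': 4}
del 'a' → {'q': 7, 'e': 4}
m['g'] = 1 → {'q': 7, 'e': 4, 'g': 1}
m['z'] = 9 → {'q': 7, 'e': 4, 'g': 1, 'z': 9}
m['n'] = 6 → {'q': 7, 'e': 4, 'g': 1, 'z': 9, 'n': 6}
m['s'] = 2 → {'q': 7, 'e': 4, 'g': 1, 'z': 9, 'n': 6, 's': 2}
m['g'] = 1 → {'q': 7, 'e': 4, 'g': 1, 'z': 9, 'n': 6, 's': 2}
del 'e' → {'q': 7, 'g': 1, 'z': 9, 'n': 6, 's': 2}
sum of values = 25

25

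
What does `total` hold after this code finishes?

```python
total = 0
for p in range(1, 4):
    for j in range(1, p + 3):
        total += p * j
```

p=1,j=1: total = 0+1 = 1
p=1,j=2: total = 1+2 = 3
p=1,j=3: total = 3+3 = 6
p=2,j=1: total = 6+2 = 8
p=2,j=2: total = 8+4 = 12
p=2,j=3: total = 12+6 = 18
p=2,j=4: total = 18+8 = 26
p=3,j=1: total = 26+3 = 29
p=3,j=2: total = 29+6 = 35
p=3,j=3: total = 35+9 = 44
p=3,j=4: total = 44+12 = 56
p=3,j=5: total = 56+15 = 71

71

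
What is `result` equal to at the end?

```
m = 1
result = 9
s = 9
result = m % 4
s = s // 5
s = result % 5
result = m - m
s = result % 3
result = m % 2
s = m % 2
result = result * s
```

result = 1%4 = 1
s = 9//5 = 1
s = 1%5 = 1
result = 1-1 = 0
s = 0%3 = 0
result = 1%2 = 1
s = 1%2 = 1
result = 1*1 = 1

1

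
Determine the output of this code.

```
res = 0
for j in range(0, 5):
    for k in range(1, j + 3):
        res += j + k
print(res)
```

105

j=0,k=1: res = 0+1 = 1
j=0,k=2: res = 1+2 = 3
j=1,k=1: res = 3+2 = 5
j=1,k=2: res = 5+3 = 8
j=1,k=3: res = 8+4 = 12
j=2,k=1: res = 12+3 = 15
j=2,k=2: res = 15+4 = 19
j=2,k=3: res = 19+5 = 24
j=2,k=4: res = 24+6 = 30
j=3,k=1: res = 30+4 = 34
j=3,k=2: res = 34+5 = 39
j=3,k=3: res = 39+6 = 45
j=3,k=4: res = 45+7 = 52
j=3,k=5: res = 52+8 = 60
j=4,k=1: res = 60+5 = 65
j=4,k=2: res = 65+6 = 71
j=4,k=3: res = 71+7 = 78
j=4,k=4: res = 78+8 = 86
j=4,k=5: res = 86+9 = 95
j=4,k=6: res = 95+10 = 105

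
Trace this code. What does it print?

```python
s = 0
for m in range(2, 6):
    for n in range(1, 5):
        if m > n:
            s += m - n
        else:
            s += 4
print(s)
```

44

m=2,n=1: 2>1, s = 0+1 = 1
m=2,n=2: not 2>2, s = 1+4 = 5
m=2,n=3: not 2>3, s = 5+4 = 9
m=2,n=4: not 2>4, s = 9+4 = 13
m=3,n=1: 3>1, s = 13+2 = 15
m=3,n=2: 3>2, s = 15+1 = 16
m=3,n=3: not 3>3, s = 16+4 = 20
m=3,n=4: not 3>4, s = 20+4 = 24
m=4,n=1: 4>1, s = 24+3 = 27
m=4,n=2: 4>2, s = 27+2 = 29
m=4,n=3: 4>3, s = 29+1 = 30
m=4,n=4: not 4>4, s = 30+4 = 34
m=5,n=1: 5>1, s = 34+4 = 38
m=5,n=2: 5>2, s = 38+3 = 41
m=5,n=3: 5>3, s = 41+2 = 43
m=5,n=4: 5>4, s = 43+1 = 44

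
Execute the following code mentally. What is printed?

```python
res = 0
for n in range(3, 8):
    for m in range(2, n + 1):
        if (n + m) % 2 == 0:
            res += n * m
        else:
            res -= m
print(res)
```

n=3,m=2: odd sum, res = 0-2 = -2
n=3,m=3: even sum, res = (-2)+9 = 7
n=4,m=2: even sum, res = 7+8 = 15
n=4,m=3: odd sum, res = 15-3 = 12
n=4,m=4: even sum, res = 12+16 = 28
n=5,m=2: odd sum, res = 28-2 = 26
n=5,m=3: even sum, res = 26+15 = 41
n=5,m=4: odd sum, res = 41-4 = 37
n=5,m=5: even sum, res = 37+25 = 62
n=6,m=2: even sum, res = 62+12 = 74
n=6,m=3: odd sum, res = 74-3 = 71
n=6,m=4: even sum, res = 71+24 = 95
n=6,m=5: odd sum, res = 95-5 = 90
n=6,m=6: even sum, res = 90+36 = 126
n=7,m=2: odd sum, res = 126-2 = 124
n=7,m=3: even sum, res = 124+21 = 145
n=7,m=4: odd sum, res = 145-4 = 141
n=7,m=5: even sum, res = 141+35 = 176
n=7,m=6: odd sum, res = 176-6 = 170
n=7,m=7: even sum, res = 170+49 = 219

219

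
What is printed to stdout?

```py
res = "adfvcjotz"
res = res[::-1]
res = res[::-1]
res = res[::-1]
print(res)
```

ztojcvfda

reverse → 'ztojcvfda'
reverse → 'adfvcjotz'
reverse → 'ztojcvfda'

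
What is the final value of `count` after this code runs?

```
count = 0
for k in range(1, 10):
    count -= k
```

-45

k=1: count = 0-1 = -1
k=2: count = (-1)-2 = -3
k=3: count = (-3)-3 = -6
k=4: count = (-6)-4 = -10
k=5: count = (-10)-5 = -15
k=6: count = (-15)-6 = -21
k=7: count = (-21)-7 = -28
k=8: count = (-28)-8 = -36
k=9: count = (-36)-9 = -45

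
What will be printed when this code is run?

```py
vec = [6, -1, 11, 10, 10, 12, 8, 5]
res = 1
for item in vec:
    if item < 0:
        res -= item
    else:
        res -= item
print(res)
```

-60

item=6: not <0, res = 1-6 = -5
item=-1: <0, res = (-5)-(-1) = -4
item=11: not <0, res = (-4)-11 = -15
item=10: not <0, res = (-15)-10 = -25
item=10: not <0, res = (-25)-10 = -35
item=12: not <0, res = (-35)-12 = -47
item=8: not <0, res = (-47)-8 = -55
item=5: not <0, res = (-55)-5 = -60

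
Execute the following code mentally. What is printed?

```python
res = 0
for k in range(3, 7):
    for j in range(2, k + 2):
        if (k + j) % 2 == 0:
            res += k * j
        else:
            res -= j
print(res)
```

k=3,j=2: odd sum, res = 0-2 = -2
k=3,j=3: even sum, res = (-2)+9 = 7
k=3,j=4: odd sum, res = 7-4 = 3
k=4,j=2: even sum, res = 3+8 = 11
k=4,j=3: odd sum, res = 11-3 = 8
k=4,j=4: even sum, res = 8+16 = 24
k=4,j=5: odd sum, res = 24-5 = 19
k=5,j=2: odd sum, res = 19-2 = 17
k=5,j=3: even sum, res = 17+15 = 32
k=5,j=4: odd sum, res = 32-4 = 28
k=5,j=5: even sum, res = 28+25 = 53
k=5,j=6: odd sum, res = 53-6 = 47
k=6,j=2: even sum, res = 47+12 = 59
k=6,j=3: odd sum, res = 59-3 = 56
k=6,j=4: even sum, res = 56+24 = 80
k=6,j=5: odd sum, res = 80-5 = 75
k=6,j=6: even sum, res = 75+36 = 111
k=6,j=7: odd sum, res = 111-7 = 104

104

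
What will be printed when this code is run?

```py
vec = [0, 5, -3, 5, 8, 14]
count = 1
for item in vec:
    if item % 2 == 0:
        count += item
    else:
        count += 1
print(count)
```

item=0: even, count = 1+0 = 1
item=5: not even, count = 1+1 = 2
item=-3: not even, count = 2+1 = 3
item=5: not even, count = 3+1 = 4
item=8: even, count = 4+8 = 12
item=14: even, count = 12+14 = 26

26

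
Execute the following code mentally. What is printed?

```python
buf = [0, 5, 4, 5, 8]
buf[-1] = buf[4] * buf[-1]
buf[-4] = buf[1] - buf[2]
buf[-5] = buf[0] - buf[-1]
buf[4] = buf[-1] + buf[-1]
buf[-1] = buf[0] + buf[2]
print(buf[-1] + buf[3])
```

buf[-1] = buf[4]*buf[-1] = 8*8 = 64 → [0, 5, 4, 5, 64]
buf[-4] = buf[1]-buf[2] = 5-4 = 1 → [0, 1, 4, 5, 64]
buf[-5] = buf[0]-buf[-1] = 0-64 = -64 → [-64, 1, 4, 5, 64]
buf[4] = buf[-1]+buf[-1] = 64+64 = 128 → [-64, 1, 4, 5, 128]
buf[-1] = buf[0]+buf[2] = (-64)+4 = -60 → [-64, 1, 4, 5, -60]
buf[-1]+buf[3] = (-60)+5 = -55

-55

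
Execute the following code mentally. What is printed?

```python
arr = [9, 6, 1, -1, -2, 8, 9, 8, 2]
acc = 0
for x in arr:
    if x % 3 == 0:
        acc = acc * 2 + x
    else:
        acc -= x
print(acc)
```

35

x=9: %3==0, acc = 0*2+9 = 9
x=6: %3==0, acc = 9*2+6 = 24
x=1: not %3==0, acc = 24-1 = 23
x=-1: not %3==0, acc = 23-(-1) = 24
x=-2: not %3==0, acc = 24-(-2) = 26
x=8: not %3==0, acc = 26-8 = 18
x=9: %3==0, acc = 18*2+9 = 45
x=8: not %3==0, acc = 45-8 = 37
x=2: not %3==0, acc = 37-2 = 35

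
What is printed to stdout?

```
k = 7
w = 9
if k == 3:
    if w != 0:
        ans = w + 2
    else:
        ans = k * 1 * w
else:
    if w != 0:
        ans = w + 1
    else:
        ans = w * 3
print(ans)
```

10

k=7, w=9
k == 3 is False; w != 0 is True
→ ans = w + 1 = 10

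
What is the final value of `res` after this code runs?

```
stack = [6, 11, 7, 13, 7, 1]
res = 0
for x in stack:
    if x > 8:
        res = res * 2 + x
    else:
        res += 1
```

43

x=6: not >8, res = 0+1 = 1
x=11: >8, res = 1*2+11 = 13
x=7: not >8, res = 13+1 = 14
x=13: >8, res = 14*2+13 = 41
x=7: not >8, res = 41+1 = 42
x=1: not >8, res = 42+1 = 43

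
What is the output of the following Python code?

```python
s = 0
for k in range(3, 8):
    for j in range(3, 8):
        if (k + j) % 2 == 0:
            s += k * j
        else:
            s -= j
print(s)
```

k=3,j=3: even sum, s = 0+9 = 9
k=3,j=4: odd sum, s = 9-4 = 5
k=3,j=5: even sum, s = 5+15 = 20
k=3,j=6: odd sum, s = 20-6 = 14
k=3,j=7: even sum, s = 14+21 = 35
k=4,j=3: odd sum, s = 35-3 = 32
k=4,j=4: even sum, s = 32+16 = 48
k=4,j=5: odd sum, s = 48-5 = 43
k=4,j=6: even sum, s = 43+24 = 67
k=4,j=7: odd sum, s = 67-7 = 60
k=5,j=3: even sum, s = 60+15 = 75
k=5,j=4: odd sum, s = 75-4 = 71
k=5,j=5: even sum, s = 71+25 = 96
k=5,j=6: odd sum, s = 96-6 = 90
k=5,j=7: even sum, s = 90+35 = 125
k=6,j=3: odd sum, s = 125-3 = 122
k=6,j=4: even sum, s = 122+24 = 146
k=6,j=5: odd sum, s = 146-5 = 141
k=6,j=6: even sum, s = 141+36 = 177
k=6,j=7: odd sum, s = 177-7 = 170
k=7,j=3: even sum, s = 170+21 = 191
k=7,j=4: odd sum, s = 191-4 = 187
k=7,j=5: even sum, s = 187+35 = 222
k=7,j=6: odd sum, s = 222-6 = 216
k=7,j=7: even sum, s = 216+49 = 265

265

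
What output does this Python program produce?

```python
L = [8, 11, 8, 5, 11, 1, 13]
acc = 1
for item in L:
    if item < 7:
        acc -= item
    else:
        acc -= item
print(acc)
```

item=8: not <7, acc = 1-8 = -7
item=11: not <7, acc = (-7)-11 = -18
item=8: not <7, acc = (-18)-8 = -26
item=5: <7, acc = (-26)-5 = -31
item=11: not <7, acc = (-31)-11 = -42
item=1: <7, acc = (-42)-1 = -43
item=13: not <7, acc = (-43)-13 = -56

-56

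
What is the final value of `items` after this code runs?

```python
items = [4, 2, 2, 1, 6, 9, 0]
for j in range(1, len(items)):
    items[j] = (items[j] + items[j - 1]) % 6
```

[4, 0, 2, 3, 3, 0, 0]

j=1: items[1] = (2+4)%6 = 0 → [4, 0, 2, 1, 6, 9, 0]
j=2: items[2] = (2+0)%6 = 2 → [4, 0, 2, 1, 6, 9, 0]
j=3: items[3] = (1+2)%6 = 3 → [4, 0, 2, 3, 6, 9, 0]
j=4: items[4] = (6+3)%6 = 3 → [4, 0, 2, 3, 3, 9, 0]
j=5: items[5] = (9+3)%6 = 0 → [4, 0, 2, 3, 3, 0, 0]
j=6: items[6] = (0+0)%6 = 0 → [4, 0, 2, 3, 3, 0, 0]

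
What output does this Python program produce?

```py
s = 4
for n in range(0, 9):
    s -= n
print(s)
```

-32

n=0: s = 4-0 = 4
n=1: s = 4-1 = 3
n=2: s = 3-2 = 1
n=3: s = 1-3 = -2
n=4: s = (-2)-4 = -6
n=5: s = (-6)-5 = -11
n=6: s = (-11)-6 = -17
n=7: s = (-17)-7 = -24
n=8: s = (-24)-8 = -32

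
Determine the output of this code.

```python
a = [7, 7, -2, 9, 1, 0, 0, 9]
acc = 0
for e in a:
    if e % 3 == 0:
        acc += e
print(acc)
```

18

e=7: not %3==0
e=7: not %3==0
e=-2: not %3==0
e=9: %3==0, acc = 0+9 = 9
e=1: not %3==0
e=0: %3==0, acc = 9+0 = 9
e=0: %3==0, acc = 9+0 = 9
e=9: %3==0, acc = 9+9 = 18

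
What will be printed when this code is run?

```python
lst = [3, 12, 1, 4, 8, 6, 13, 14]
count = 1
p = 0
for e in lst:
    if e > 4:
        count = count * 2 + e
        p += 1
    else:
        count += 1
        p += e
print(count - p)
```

e=3: not >4, count = 1+1 = 2; p=3
e=12: >4, count = 2*2+12 = 16; p=4
e=1: not >4, count = 16+1 = 17; p=5
e=4: not >4, count = 17+1 = 18; p=9
e=8: >4, count = 18*2+8 = 44; p=10
e=6: >4, count = 44*2+6 = 94; p=11
e=13: >4, count = 94*2+13 = 201; p=12
e=14: >4, count = 201*2+14 = 416; p=13
count-p = 416-13 = 403

403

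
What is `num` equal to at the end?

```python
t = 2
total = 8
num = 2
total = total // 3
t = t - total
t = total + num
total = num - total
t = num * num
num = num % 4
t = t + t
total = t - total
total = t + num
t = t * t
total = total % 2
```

total = 8//3 = 2
t = 2-2 = 0
t = 2+2 = 4
total = 2-2 = 0
t = 2*2 = 4
num = 2%4 = 2
t = 4+4 = 8
total = 8-0 = 8
total = 8+2 = 10
t = 8*8 = 64
total = 10%2 = 0

2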